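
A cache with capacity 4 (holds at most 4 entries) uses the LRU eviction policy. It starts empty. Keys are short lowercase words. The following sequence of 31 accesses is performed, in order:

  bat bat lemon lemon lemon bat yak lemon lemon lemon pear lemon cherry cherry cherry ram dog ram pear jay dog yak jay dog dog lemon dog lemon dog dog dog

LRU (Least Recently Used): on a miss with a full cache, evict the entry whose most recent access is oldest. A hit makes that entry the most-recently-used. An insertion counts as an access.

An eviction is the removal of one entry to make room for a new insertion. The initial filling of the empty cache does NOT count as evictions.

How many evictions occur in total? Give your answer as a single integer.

LRU simulation (capacity=4):
  1. access bat: MISS. Cache (LRU->MRU): [bat]
  2. access bat: HIT. Cache (LRU->MRU): [bat]
  3. access lemon: MISS. Cache (LRU->MRU): [bat lemon]
  4. access lemon: HIT. Cache (LRU->MRU): [bat lemon]
  5. access lemon: HIT. Cache (LRU->MRU): [bat lemon]
  6. access bat: HIT. Cache (LRU->MRU): [lemon bat]
  7. access yak: MISS. Cache (LRU->MRU): [lemon bat yak]
  8. access lemon: HIT. Cache (LRU->MRU): [bat yak lemon]
  9. access lemon: HIT. Cache (LRU->MRU): [bat yak lemon]
  10. access lemon: HIT. Cache (LRU->MRU): [bat yak lemon]
  11. access pear: MISS. Cache (LRU->MRU): [bat yak lemon pear]
  12. access lemon: HIT. Cache (LRU->MRU): [bat yak pear lemon]
  13. access cherry: MISS, evict bat. Cache (LRU->MRU): [yak pear lemon cherry]
  14. access cherry: HIT. Cache (LRU->MRU): [yak pear lemon cherry]
  15. access cherry: HIT. Cache (LRU->MRU): [yak pear lemon cherry]
  16. access ram: MISS, evict yak. Cache (LRU->MRU): [pear lemon cherry ram]
  17. access dog: MISS, evict pear. Cache (LRU->MRU): [lemon cherry ram dog]
  18. access ram: HIT. Cache (LRU->MRU): [lemon cherry dog ram]
  19. access pear: MISS, evict lemon. Cache (LRU->MRU): [cherry dog ram pear]
  20. access jay: MISS, evict cherry. Cache (LRU->MRU): [dog ram pear jay]
  21. access dog: HIT. Cache (LRU->MRU): [ram pear jay dog]
  22. access yak: MISS, evict ram. Cache (LRU->MRU): [pear jay dog yak]
  23. access jay: HIT. Cache (LRU->MRU): [pear dog yak jay]
  24. access dog: HIT. Cache (LRU->MRU): [pear yak jay dog]
  25. access dog: HIT. Cache (LRU->MRU): [pear yak jay dog]
  26. access lemon: MISS, evict pear. Cache (LRU->MRU): [yak jay dog lemon]
  27. access dog: HIT. Cache (LRU->MRU): [yak jay lemon dog]
  28. access lemon: HIT. Cache (LRU->MRU): [yak jay dog lemon]
  29. access dog: HIT. Cache (LRU->MRU): [yak jay lemon dog]
  30. access dog: HIT. Cache (LRU->MRU): [yak jay lemon dog]
  31. access dog: HIT. Cache (LRU->MRU): [yak jay lemon dog]
Total: 20 hits, 11 misses, 7 evictions

Answer: 7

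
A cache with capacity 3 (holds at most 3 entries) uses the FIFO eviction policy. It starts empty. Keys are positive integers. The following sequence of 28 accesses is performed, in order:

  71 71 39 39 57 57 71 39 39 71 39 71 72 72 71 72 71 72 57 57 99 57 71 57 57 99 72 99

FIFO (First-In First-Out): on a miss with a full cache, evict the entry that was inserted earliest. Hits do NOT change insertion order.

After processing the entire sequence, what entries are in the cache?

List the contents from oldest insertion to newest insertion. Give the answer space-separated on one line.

Answer: 99 57 72

Derivation:
FIFO simulation (capacity=3):
  1. access 71: MISS. Cache (old->new): [71]
  2. access 71: HIT. Cache (old->new): [71]
  3. access 39: MISS. Cache (old->new): [71 39]
  4. access 39: HIT. Cache (old->new): [71 39]
  5. access 57: MISS. Cache (old->new): [71 39 57]
  6. access 57: HIT. Cache (old->new): [71 39 57]
  7. access 71: HIT. Cache (old->new): [71 39 57]
  8. access 39: HIT. Cache (old->new): [71 39 57]
  9. access 39: HIT. Cache (old->new): [71 39 57]
  10. access 71: HIT. Cache (old->new): [71 39 57]
  11. access 39: HIT. Cache (old->new): [71 39 57]
  12. access 71: HIT. Cache (old->new): [71 39 57]
  13. access 72: MISS, evict 71. Cache (old->new): [39 57 72]
  14. access 72: HIT. Cache (old->new): [39 57 72]
  15. access 71: MISS, evict 39. Cache (old->new): [57 72 71]
  16. access 72: HIT. Cache (old->new): [57 72 71]
  17. access 71: HIT. Cache (old->new): [57 72 71]
  18. access 72: HIT. Cache (old->new): [57 72 71]
  19. access 57: HIT. Cache (old->new): [57 72 71]
  20. access 57: HIT. Cache (old->new): [57 72 71]
  21. access 99: MISS, evict 57. Cache (old->new): [72 71 99]
  22. access 57: MISS, evict 72. Cache (old->new): [71 99 57]
  23. access 71: HIT. Cache (old->new): [71 99 57]
  24. access 57: HIT. Cache (old->new): [71 99 57]
  25. access 57: HIT. Cache (old->new): [71 99 57]
  26. access 99: HIT. Cache (old->new): [71 99 57]
  27. access 72: MISS, evict 71. Cache (old->new): [99 57 72]
  28. access 99: HIT. Cache (old->new): [99 57 72]
Total: 20 hits, 8 misses, 5 evictions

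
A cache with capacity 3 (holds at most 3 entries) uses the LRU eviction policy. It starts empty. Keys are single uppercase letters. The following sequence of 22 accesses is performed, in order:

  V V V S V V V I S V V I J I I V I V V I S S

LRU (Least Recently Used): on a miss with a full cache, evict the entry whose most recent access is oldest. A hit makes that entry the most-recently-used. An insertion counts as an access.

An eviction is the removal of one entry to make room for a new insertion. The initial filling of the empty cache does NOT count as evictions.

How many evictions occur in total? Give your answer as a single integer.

LRU simulation (capacity=3):
  1. access V: MISS. Cache (LRU->MRU): [V]
  2. access V: HIT. Cache (LRU->MRU): [V]
  3. access V: HIT. Cache (LRU->MRU): [V]
  4. access S: MISS. Cache (LRU->MRU): [V S]
  5. access V: HIT. Cache (LRU->MRU): [S V]
  6. access V: HIT. Cache (LRU->MRU): [S V]
  7. access V: HIT. Cache (LRU->MRU): [S V]
  8. access I: MISS. Cache (LRU->MRU): [S V I]
  9. access S: HIT. Cache (LRU->MRU): [V I S]
  10. access V: HIT. Cache (LRU->MRU): [I S V]
  11. access V: HIT. Cache (LRU->MRU): [I S V]
  12. access I: HIT. Cache (LRU->MRU): [S V I]
  13. access J: MISS, evict S. Cache (LRU->MRU): [V I J]
  14. access I: HIT. Cache (LRU->MRU): [V J I]
  15. access I: HIT. Cache (LRU->MRU): [V J I]
  16. access V: HIT. Cache (LRU->MRU): [J I V]
  17. access I: HIT. Cache (LRU->MRU): [J V I]
  18. access V: HIT. Cache (LRU->MRU): [J I V]
  19. access V: HIT. Cache (LRU->MRU): [J I V]
  20. access I: HIT. Cache (LRU->MRU): [J V I]
  21. access S: MISS, evict J. Cache (LRU->MRU): [V I S]
  22. access S: HIT. Cache (LRU->MRU): [V I S]
Total: 17 hits, 5 misses, 2 evictions

Answer: 2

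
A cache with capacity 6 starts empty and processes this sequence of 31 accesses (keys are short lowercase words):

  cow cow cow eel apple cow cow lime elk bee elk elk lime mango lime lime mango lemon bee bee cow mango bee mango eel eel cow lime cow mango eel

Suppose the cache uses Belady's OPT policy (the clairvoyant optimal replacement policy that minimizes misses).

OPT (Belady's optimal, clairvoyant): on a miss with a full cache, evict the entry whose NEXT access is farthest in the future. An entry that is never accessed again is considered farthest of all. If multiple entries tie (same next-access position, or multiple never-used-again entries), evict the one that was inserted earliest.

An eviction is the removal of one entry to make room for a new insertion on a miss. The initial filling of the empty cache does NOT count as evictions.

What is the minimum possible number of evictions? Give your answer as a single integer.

Answer: 2

Derivation:
OPT (Belady) simulation (capacity=6):
  1. access cow: MISS. Cache: [cow]
  2. access cow: HIT. Next use of cow: step 3. Cache: [cow]
  3. access cow: HIT. Next use of cow: step 6. Cache: [cow]
  4. access eel: MISS. Cache: [cow eel]
  5. access apple: MISS. Cache: [cow eel apple]
  6. access cow: HIT. Next use of cow: step 7. Cache: [cow eel apple]
  7. access cow: HIT. Next use of cow: step 21. Cache: [cow eel apple]
  8. access lime: MISS. Cache: [cow eel apple lime]
  9. access elk: MISS. Cache: [cow eel apple lime elk]
  10. access bee: MISS. Cache: [cow eel apple lime elk bee]
  11. access elk: HIT. Next use of elk: step 12. Cache: [cow eel apple lime elk bee]
  12. access elk: HIT. Next use of elk: never. Cache: [cow eel apple lime elk bee]
  13. access lime: HIT. Next use of lime: step 15. Cache: [cow eel apple lime elk bee]
  14. access mango: MISS, evict apple (next use: never). Cache: [cow eel lime elk bee mango]
  15. access lime: HIT. Next use of lime: step 16. Cache: [cow eel lime elk bee mango]
  16. access lime: HIT. Next use of lime: step 28. Cache: [cow eel lime elk bee mango]
  17. access mango: HIT. Next use of mango: step 22. Cache: [cow eel lime elk bee mango]
  18. access lemon: MISS, evict elk (next use: never). Cache: [cow eel lime bee mango lemon]
  19. access bee: HIT. Next use of bee: step 20. Cache: [cow eel lime bee mango lemon]
  20. access bee: HIT. Next use of bee: step 23. Cache: [cow eel lime bee mango lemon]
  21. access cow: HIT. Next use of cow: step 27. Cache: [cow eel lime bee mango lemon]
  22. access mango: HIT. Next use of mango: step 24. Cache: [cow eel lime bee mango lemon]
  23. access bee: HIT. Next use of bee: never. Cache: [cow eel lime bee mango lemon]
  24. access mango: HIT. Next use of mango: step 30. Cache: [cow eel lime bee mango lemon]
  25. access eel: HIT. Next use of eel: step 26. Cache: [cow eel lime bee mango lemon]
  26. access eel: HIT. Next use of eel: step 31. Cache: [cow eel lime bee mango lemon]
  27. access cow: HIT. Next use of cow: step 29. Cache: [cow eel lime bee mango lemon]
  28. access lime: HIT. Next use of lime: never. Cache: [cow eel lime bee mango lemon]
  29. access cow: HIT. Next use of cow: never. Cache: [cow eel lime bee mango lemon]
  30. access mango: HIT. Next use of mango: never. Cache: [cow eel lime bee mango lemon]
  31. access eel: HIT. Next use of eel: never. Cache: [cow eel lime bee mango lemon]
Total: 23 hits, 8 misses, 2 evictions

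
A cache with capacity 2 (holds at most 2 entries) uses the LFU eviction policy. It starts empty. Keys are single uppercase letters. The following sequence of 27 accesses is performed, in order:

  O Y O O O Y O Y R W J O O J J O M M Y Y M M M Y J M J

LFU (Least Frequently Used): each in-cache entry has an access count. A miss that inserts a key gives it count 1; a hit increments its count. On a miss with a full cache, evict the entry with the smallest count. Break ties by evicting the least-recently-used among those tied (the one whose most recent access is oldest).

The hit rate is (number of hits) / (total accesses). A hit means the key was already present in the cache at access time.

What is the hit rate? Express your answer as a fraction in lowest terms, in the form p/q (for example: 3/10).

Answer: 5/9

Derivation:
LFU simulation (capacity=2):
  1. access O: MISS. Cache: [O(c=1)]
  2. access Y: MISS. Cache: [O(c=1) Y(c=1)]
  3. access O: HIT, count now 2. Cache: [Y(c=1) O(c=2)]
  4. access O: HIT, count now 3. Cache: [Y(c=1) O(c=3)]
  5. access O: HIT, count now 4. Cache: [Y(c=1) O(c=4)]
  6. access Y: HIT, count now 2. Cache: [Y(c=2) O(c=4)]
  7. access O: HIT, count now 5. Cache: [Y(c=2) O(c=5)]
  8. access Y: HIT, count now 3. Cache: [Y(c=3) O(c=5)]
  9. access R: MISS, evict Y(c=3). Cache: [R(c=1) O(c=5)]
  10. access W: MISS, evict R(c=1). Cache: [W(c=1) O(c=5)]
  11. access J: MISS, evict W(c=1). Cache: [J(c=1) O(c=5)]
  12. access O: HIT, count now 6. Cache: [J(c=1) O(c=6)]
  13. access O: HIT, count now 7. Cache: [J(c=1) O(c=7)]
  14. access J: HIT, count now 2. Cache: [J(c=2) O(c=7)]
  15. access J: HIT, count now 3. Cache: [J(c=3) O(c=7)]
  16. access O: HIT, count now 8. Cache: [J(c=3) O(c=8)]
  17. access M: MISS, evict J(c=3). Cache: [M(c=1) O(c=8)]
  18. access M: HIT, count now 2. Cache: [M(c=2) O(c=8)]
  19. access Y: MISS, evict M(c=2). Cache: [Y(c=1) O(c=8)]
  20. access Y: HIT, count now 2. Cache: [Y(c=2) O(c=8)]
  21. access M: MISS, evict Y(c=2). Cache: [M(c=1) O(c=8)]
  22. access M: HIT, count now 2. Cache: [M(c=2) O(c=8)]
  23. access M: HIT, count now 3. Cache: [M(c=3) O(c=8)]
  24. access Y: MISS, evict M(c=3). Cache: [Y(c=1) O(c=8)]
  25. access J: MISS, evict Y(c=1). Cache: [J(c=1) O(c=8)]
  26. access M: MISS, evict J(c=1). Cache: [M(c=1) O(c=8)]
  27. access J: MISS, evict M(c=1). Cache: [J(c=1) O(c=8)]
Total: 15 hits, 12 misses, 10 evictions

Hit rate = 15/27 = 5/9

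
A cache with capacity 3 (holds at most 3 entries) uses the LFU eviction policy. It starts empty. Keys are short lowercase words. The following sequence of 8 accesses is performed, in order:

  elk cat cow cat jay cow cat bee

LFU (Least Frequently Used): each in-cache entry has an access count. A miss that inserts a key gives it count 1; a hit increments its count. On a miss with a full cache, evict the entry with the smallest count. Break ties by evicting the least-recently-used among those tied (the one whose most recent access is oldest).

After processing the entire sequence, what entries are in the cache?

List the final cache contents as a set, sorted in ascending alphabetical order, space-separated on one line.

LFU simulation (capacity=3):
  1. access elk: MISS. Cache: [elk(c=1)]
  2. access cat: MISS. Cache: [elk(c=1) cat(c=1)]
  3. access cow: MISS. Cache: [elk(c=1) cat(c=1) cow(c=1)]
  4. access cat: HIT, count now 2. Cache: [elk(c=1) cow(c=1) cat(c=2)]
  5. access jay: MISS, evict elk(c=1). Cache: [cow(c=1) jay(c=1) cat(c=2)]
  6. access cow: HIT, count now 2. Cache: [jay(c=1) cat(c=2) cow(c=2)]
  7. access cat: HIT, count now 3. Cache: [jay(c=1) cow(c=2) cat(c=3)]
  8. access bee: MISS, evict jay(c=1). Cache: [bee(c=1) cow(c=2) cat(c=3)]
Total: 3 hits, 5 misses, 2 evictions

Answer: bee cat cow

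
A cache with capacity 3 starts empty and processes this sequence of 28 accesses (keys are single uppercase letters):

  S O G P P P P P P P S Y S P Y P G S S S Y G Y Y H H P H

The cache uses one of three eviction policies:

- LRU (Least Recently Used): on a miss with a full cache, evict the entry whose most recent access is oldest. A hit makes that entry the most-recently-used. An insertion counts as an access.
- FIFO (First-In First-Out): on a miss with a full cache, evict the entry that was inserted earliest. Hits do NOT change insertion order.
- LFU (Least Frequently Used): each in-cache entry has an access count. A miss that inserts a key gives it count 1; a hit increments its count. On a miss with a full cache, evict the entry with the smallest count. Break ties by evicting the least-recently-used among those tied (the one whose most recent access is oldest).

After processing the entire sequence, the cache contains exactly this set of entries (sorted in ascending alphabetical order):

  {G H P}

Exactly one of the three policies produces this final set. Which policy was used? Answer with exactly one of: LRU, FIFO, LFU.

Answer: FIFO

Derivation:
Simulating under each policy and comparing final sets:
  LRU: final set = {H P Y} -> differs
  FIFO: final set = {G H P} -> MATCHES target
  LFU: final set = {H P Y} -> differs
Only FIFO produces the target set.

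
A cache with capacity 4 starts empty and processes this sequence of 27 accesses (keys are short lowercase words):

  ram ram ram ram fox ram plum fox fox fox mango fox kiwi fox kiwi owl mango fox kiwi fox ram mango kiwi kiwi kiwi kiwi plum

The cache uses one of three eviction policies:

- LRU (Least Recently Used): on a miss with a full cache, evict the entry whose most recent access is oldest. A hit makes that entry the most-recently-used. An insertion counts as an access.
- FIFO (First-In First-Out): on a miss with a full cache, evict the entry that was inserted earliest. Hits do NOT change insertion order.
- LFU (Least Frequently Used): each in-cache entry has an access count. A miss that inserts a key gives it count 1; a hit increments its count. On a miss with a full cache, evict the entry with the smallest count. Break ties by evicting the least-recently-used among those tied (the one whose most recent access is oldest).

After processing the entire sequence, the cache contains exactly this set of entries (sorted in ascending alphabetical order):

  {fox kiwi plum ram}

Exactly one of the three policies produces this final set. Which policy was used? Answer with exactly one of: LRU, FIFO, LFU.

Answer: LFU

Derivation:
Simulating under each policy and comparing final sets:
  LRU: final set = {kiwi mango plum ram} -> differs
  FIFO: final set = {kiwi mango plum ram} -> differs
  LFU: final set = {fox kiwi plum ram} -> MATCHES target
Only LFU produces the target set.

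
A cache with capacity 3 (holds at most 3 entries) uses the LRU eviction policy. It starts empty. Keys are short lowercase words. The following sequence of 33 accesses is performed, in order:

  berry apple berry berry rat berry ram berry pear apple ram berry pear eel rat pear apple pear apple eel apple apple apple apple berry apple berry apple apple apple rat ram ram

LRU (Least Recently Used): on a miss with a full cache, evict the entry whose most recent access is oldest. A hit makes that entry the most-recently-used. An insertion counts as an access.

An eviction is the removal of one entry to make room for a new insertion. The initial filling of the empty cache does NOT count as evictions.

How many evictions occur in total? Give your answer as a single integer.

LRU simulation (capacity=3):
  1. access berry: MISS. Cache (LRU->MRU): [berry]
  2. access apple: MISS. Cache (LRU->MRU): [berry apple]
  3. access berry: HIT. Cache (LRU->MRU): [apple berry]
  4. access berry: HIT. Cache (LRU->MRU): [apple berry]
  5. access rat: MISS. Cache (LRU->MRU): [apple berry rat]
  6. access berry: HIT. Cache (LRU->MRU): [apple rat berry]
  7. access ram: MISS, evict apple. Cache (LRU->MRU): [rat berry ram]
  8. access berry: HIT. Cache (LRU->MRU): [rat ram berry]
  9. access pear: MISS, evict rat. Cache (LRU->MRU): [ram berry pear]
  10. access apple: MISS, evict ram. Cache (LRU->MRU): [berry pear apple]
  11. access ram: MISS, evict berry. Cache (LRU->MRU): [pear apple ram]
  12. access berry: MISS, evict pear. Cache (LRU->MRU): [apple ram berry]
  13. access pear: MISS, evict apple. Cache (LRU->MRU): [ram berry pear]
  14. access eel: MISS, evict ram. Cache (LRU->MRU): [berry pear eel]
  15. access rat: MISS, evict berry. Cache (LRU->MRU): [pear eel rat]
  16. access pear: HIT. Cache (LRU->MRU): [eel rat pear]
  17. access apple: MISS, evict eel. Cache (LRU->MRU): [rat pear apple]
  18. access pear: HIT. Cache (LRU->MRU): [rat apple pear]
  19. access apple: HIT. Cache (LRU->MRU): [rat pear apple]
  20. access eel: MISS, evict rat. Cache (LRU->MRU): [pear apple eel]
  21. access apple: HIT. Cache (LRU->MRU): [pear eel apple]
  22. access apple: HIT. Cache (LRU->MRU): [pear eel apple]
  23. access apple: HIT. Cache (LRU->MRU): [pear eel apple]
  24. access apple: HIT. Cache (LRU->MRU): [pear eel apple]
  25. access berry: MISS, evict pear. Cache (LRU->MRU): [eel apple berry]
  26. access apple: HIT. Cache (LRU->MRU): [eel berry apple]
  27. access berry: HIT. Cache (LRU->MRU): [eel apple berry]
  28. access apple: HIT. Cache (LRU->MRU): [eel berry apple]
  29. access apple: HIT. Cache (LRU->MRU): [eel berry apple]
  30. access apple: HIT. Cache (LRU->MRU): [eel berry apple]
  31. access rat: MISS, evict eel. Cache (LRU->MRU): [berry apple rat]
  32. access ram: MISS, evict berry. Cache (LRU->MRU): [apple rat ram]
  33. access ram: HIT. Cache (LRU->MRU): [apple rat ram]
Total: 17 hits, 16 misses, 13 evictions

Answer: 13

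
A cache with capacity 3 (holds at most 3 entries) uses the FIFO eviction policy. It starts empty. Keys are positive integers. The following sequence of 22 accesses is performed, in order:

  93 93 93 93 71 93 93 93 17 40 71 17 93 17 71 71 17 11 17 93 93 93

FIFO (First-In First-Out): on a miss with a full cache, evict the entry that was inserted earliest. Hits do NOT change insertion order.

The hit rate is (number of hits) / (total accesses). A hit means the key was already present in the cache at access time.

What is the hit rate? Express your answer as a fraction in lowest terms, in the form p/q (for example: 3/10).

FIFO simulation (capacity=3):
  1. access 93: MISS. Cache (old->new): [93]
  2. access 93: HIT. Cache (old->new): [93]
  3. access 93: HIT. Cache (old->new): [93]
  4. access 93: HIT. Cache (old->new): [93]
  5. access 71: MISS. Cache (old->new): [93 71]
  6. access 93: HIT. Cache (old->new): [93 71]
  7. access 93: HIT. Cache (old->new): [93 71]
  8. access 93: HIT. Cache (old->new): [93 71]
  9. access 17: MISS. Cache (old->new): [93 71 17]
  10. access 40: MISS, evict 93. Cache (old->new): [71 17 40]
  11. access 71: HIT. Cache (old->new): [71 17 40]
  12. access 17: HIT. Cache (old->new): [71 17 40]
  13. access 93: MISS, evict 71. Cache (old->new): [17 40 93]
  14. access 17: HIT. Cache (old->new): [17 40 93]
  15. access 71: MISS, evict 17. Cache (old->new): [40 93 71]
  16. access 71: HIT. Cache (old->new): [40 93 71]
  17. access 17: MISS, evict 40. Cache (old->new): [93 71 17]
  18. access 11: MISS, evict 93. Cache (old->new): [71 17 11]
  19. access 17: HIT. Cache (old->new): [71 17 11]
  20. access 93: MISS, evict 71. Cache (old->new): [17 11 93]
  21. access 93: HIT. Cache (old->new): [17 11 93]
  22. access 93: HIT. Cache (old->new): [17 11 93]
Total: 13 hits, 9 misses, 6 evictions

Hit rate = 13/22

Answer: 13/22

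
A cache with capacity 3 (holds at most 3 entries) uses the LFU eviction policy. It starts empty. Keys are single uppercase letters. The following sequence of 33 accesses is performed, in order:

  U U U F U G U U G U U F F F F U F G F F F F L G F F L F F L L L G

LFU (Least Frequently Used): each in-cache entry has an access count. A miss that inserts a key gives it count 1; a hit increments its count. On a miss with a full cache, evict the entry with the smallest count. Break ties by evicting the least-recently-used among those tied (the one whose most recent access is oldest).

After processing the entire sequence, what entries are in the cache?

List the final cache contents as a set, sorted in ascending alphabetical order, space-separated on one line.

Answer: F G U

Derivation:
LFU simulation (capacity=3):
  1. access U: MISS. Cache: [U(c=1)]
  2. access U: HIT, count now 2. Cache: [U(c=2)]
  3. access U: HIT, count now 3. Cache: [U(c=3)]
  4. access F: MISS. Cache: [F(c=1) U(c=3)]
  5. access U: HIT, count now 4. Cache: [F(c=1) U(c=4)]
  6. access G: MISS. Cache: [F(c=1) G(c=1) U(c=4)]
  7. access U: HIT, count now 5. Cache: [F(c=1) G(c=1) U(c=5)]
  8. access U: HIT, count now 6. Cache: [F(c=1) G(c=1) U(c=6)]
  9. access G: HIT, count now 2. Cache: [F(c=1) G(c=2) U(c=6)]
  10. access U: HIT, count now 7. Cache: [F(c=1) G(c=2) U(c=7)]
  11. access U: HIT, count now 8. Cache: [F(c=1) G(c=2) U(c=8)]
  12. access F: HIT, count now 2. Cache: [G(c=2) F(c=2) U(c=8)]
  13. access F: HIT, count now 3. Cache: [G(c=2) F(c=3) U(c=8)]
  14. access F: HIT, count now 4. Cache: [G(c=2) F(c=4) U(c=8)]
  15. access F: HIT, count now 5. Cache: [G(c=2) F(c=5) U(c=8)]
  16. access U: HIT, count now 9. Cache: [G(c=2) F(c=5) U(c=9)]
  17. access F: HIT, count now 6. Cache: [G(c=2) F(c=6) U(c=9)]
  18. access G: HIT, count now 3. Cache: [G(c=3) F(c=6) U(c=9)]
  19. access F: HIT, count now 7. Cache: [G(c=3) F(c=7) U(c=9)]
  20. access F: HIT, count now 8. Cache: [G(c=3) F(c=8) U(c=9)]
  21. access F: HIT, count now 9. Cache: [G(c=3) U(c=9) F(c=9)]
  22. access F: HIT, count now 10. Cache: [G(c=3) U(c=9) F(c=10)]
  23. access L: MISS, evict G(c=3). Cache: [L(c=1) U(c=9) F(c=10)]
  24. access G: MISS, evict L(c=1). Cache: [G(c=1) U(c=9) F(c=10)]
  25. access F: HIT, count now 11. Cache: [G(c=1) U(c=9) F(c=11)]
  26. access F: HIT, count now 12. Cache: [G(c=1) U(c=9) F(c=12)]
  27. access L: MISS, evict G(c=1). Cache: [L(c=1) U(c=9) F(c=12)]
  28. access F: HIT, count now 13. Cache: [L(c=1) U(c=9) F(c=13)]
  29. access F: HIT, count now 14. Cache: [L(c=1) U(c=9) F(c=14)]
  30. access L: HIT, count now 2. Cache: [L(c=2) U(c=9) F(c=14)]
  31. access L: HIT, count now 3. Cache: [L(c=3) U(c=9) F(c=14)]
  32. access L: HIT, count now 4. Cache: [L(c=4) U(c=9) F(c=14)]
  33. access G: MISS, evict L(c=4). Cache: [G(c=1) U(c=9) F(c=14)]
Total: 26 hits, 7 misses, 4 evictions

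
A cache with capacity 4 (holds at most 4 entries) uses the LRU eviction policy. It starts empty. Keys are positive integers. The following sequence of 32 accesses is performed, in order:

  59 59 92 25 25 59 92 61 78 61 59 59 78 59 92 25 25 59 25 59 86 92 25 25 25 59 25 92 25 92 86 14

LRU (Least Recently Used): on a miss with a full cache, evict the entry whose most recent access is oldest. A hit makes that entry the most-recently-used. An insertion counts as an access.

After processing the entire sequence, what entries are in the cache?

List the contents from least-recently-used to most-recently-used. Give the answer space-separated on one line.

Answer: 25 92 86 14

Derivation:
LRU simulation (capacity=4):
  1. access 59: MISS. Cache (LRU->MRU): [59]
  2. access 59: HIT. Cache (LRU->MRU): [59]
  3. access 92: MISS. Cache (LRU->MRU): [59 92]
  4. access 25: MISS. Cache (LRU->MRU): [59 92 25]
  5. access 25: HIT. Cache (LRU->MRU): [59 92 25]
  6. access 59: HIT. Cache (LRU->MRU): [92 25 59]
  7. access 92: HIT. Cache (LRU->MRU): [25 59 92]
  8. access 61: MISS. Cache (LRU->MRU): [25 59 92 61]
  9. access 78: MISS, evict 25. Cache (LRU->MRU): [59 92 61 78]
  10. access 61: HIT. Cache (LRU->MRU): [59 92 78 61]
  11. access 59: HIT. Cache (LRU->MRU): [92 78 61 59]
  12. access 59: HIT. Cache (LRU->MRU): [92 78 61 59]
  13. access 78: HIT. Cache (LRU->MRU): [92 61 59 78]
  14. access 59: HIT. Cache (LRU->MRU): [92 61 78 59]
  15. access 92: HIT. Cache (LRU->MRU): [61 78 59 92]
  16. access 25: MISS, evict 61. Cache (LRU->MRU): [78 59 92 25]
  17. access 25: HIT. Cache (LRU->MRU): [78 59 92 25]
  18. access 59: HIT. Cache (LRU->MRU): [78 92 25 59]
  19. access 25: HIT. Cache (LRU->MRU): [78 92 59 25]
  20. access 59: HIT. Cache (LRU->MRU): [78 92 25 59]
  21. access 86: MISS, evict 78. Cache (LRU->MRU): [92 25 59 86]
  22. access 92: HIT. Cache (LRU->MRU): [25 59 86 92]
  23. access 25: HIT. Cache (LRU->MRU): [59 86 92 25]
  24. access 25: HIT. Cache (LRU->MRU): [59 86 92 25]
  25. access 25: HIT. Cache (LRU->MRU): [59 86 92 25]
  26. access 59: HIT. Cache (LRU->MRU): [86 92 25 59]
  27. access 25: HIT. Cache (LRU->MRU): [86 92 59 25]
  28. access 92: HIT. Cache (LRU->MRU): [86 59 25 92]
  29. access 25: HIT. Cache (LRU->MRU): [86 59 92 25]
  30. access 92: HIT. Cache (LRU->MRU): [86 59 25 92]
  31. access 86: HIT. Cache (LRU->MRU): [59 25 92 86]
  32. access 14: MISS, evict 59. Cache (LRU->MRU): [25 92 86 14]
Total: 24 hits, 8 misses, 4 evictions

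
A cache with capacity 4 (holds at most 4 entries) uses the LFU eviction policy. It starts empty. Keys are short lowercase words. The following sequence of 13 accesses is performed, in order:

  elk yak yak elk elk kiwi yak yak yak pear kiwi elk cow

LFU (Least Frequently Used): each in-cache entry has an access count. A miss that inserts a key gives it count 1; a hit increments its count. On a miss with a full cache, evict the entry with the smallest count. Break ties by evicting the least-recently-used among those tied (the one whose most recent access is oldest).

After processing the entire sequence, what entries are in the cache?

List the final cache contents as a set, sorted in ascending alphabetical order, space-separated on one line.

LFU simulation (capacity=4):
  1. access elk: MISS. Cache: [elk(c=1)]
  2. access yak: MISS. Cache: [elk(c=1) yak(c=1)]
  3. access yak: HIT, count now 2. Cache: [elk(c=1) yak(c=2)]
  4. access elk: HIT, count now 2. Cache: [yak(c=2) elk(c=2)]
  5. access elk: HIT, count now 3. Cache: [yak(c=2) elk(c=3)]
  6. access kiwi: MISS. Cache: [kiwi(c=1) yak(c=2) elk(c=3)]
  7. access yak: HIT, count now 3. Cache: [kiwi(c=1) elk(c=3) yak(c=3)]
  8. access yak: HIT, count now 4. Cache: [kiwi(c=1) elk(c=3) yak(c=4)]
  9. access yak: HIT, count now 5. Cache: [kiwi(c=1) elk(c=3) yak(c=5)]
  10. access pear: MISS. Cache: [kiwi(c=1) pear(c=1) elk(c=3) yak(c=5)]
  11. access kiwi: HIT, count now 2. Cache: [pear(c=1) kiwi(c=2) elk(c=3) yak(c=5)]
  12. access elk: HIT, count now 4. Cache: [pear(c=1) kiwi(c=2) elk(c=4) yak(c=5)]
  13. access cow: MISS, evict pear(c=1). Cache: [cow(c=1) kiwi(c=2) elk(c=4) yak(c=5)]
Total: 8 hits, 5 misses, 1 evictions

Answer: cow elk kiwi yak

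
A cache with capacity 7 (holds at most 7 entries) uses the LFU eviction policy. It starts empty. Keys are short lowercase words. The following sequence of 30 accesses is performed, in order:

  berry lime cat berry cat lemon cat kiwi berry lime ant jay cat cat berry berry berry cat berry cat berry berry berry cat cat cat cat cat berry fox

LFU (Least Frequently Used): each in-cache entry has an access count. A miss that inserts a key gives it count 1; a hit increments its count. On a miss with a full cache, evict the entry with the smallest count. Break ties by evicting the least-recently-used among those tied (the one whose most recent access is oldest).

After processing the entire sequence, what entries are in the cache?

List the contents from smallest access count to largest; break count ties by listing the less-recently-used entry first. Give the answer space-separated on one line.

Answer: kiwi ant jay fox lime berry cat

Derivation:
LFU simulation (capacity=7):
  1. access berry: MISS. Cache: [berry(c=1)]
  2. access lime: MISS. Cache: [berry(c=1) lime(c=1)]
  3. access cat: MISS. Cache: [berry(c=1) lime(c=1) cat(c=1)]
  4. access berry: HIT, count now 2. Cache: [lime(c=1) cat(c=1) berry(c=2)]
  5. access cat: HIT, count now 2. Cache: [lime(c=1) berry(c=2) cat(c=2)]
  6. access lemon: MISS. Cache: [lime(c=1) lemon(c=1) berry(c=2) cat(c=2)]
  7. access cat: HIT, count now 3. Cache: [lime(c=1) lemon(c=1) berry(c=2) cat(c=3)]
  8. access kiwi: MISS. Cache: [lime(c=1) lemon(c=1) kiwi(c=1) berry(c=2) cat(c=3)]
  9. access berry: HIT, count now 3. Cache: [lime(c=1) lemon(c=1) kiwi(c=1) cat(c=3) berry(c=3)]
  10. access lime: HIT, count now 2. Cache: [lemon(c=1) kiwi(c=1) lime(c=2) cat(c=3) berry(c=3)]
  11. access ant: MISS. Cache: [lemon(c=1) kiwi(c=1) ant(c=1) lime(c=2) cat(c=3) berry(c=3)]
  12. access jay: MISS. Cache: [lemon(c=1) kiwi(c=1) ant(c=1) jay(c=1) lime(c=2) cat(c=3) berry(c=3)]
  13. access cat: HIT, count now 4. Cache: [lemon(c=1) kiwi(c=1) ant(c=1) jay(c=1) lime(c=2) berry(c=3) cat(c=4)]
  14. access cat: HIT, count now 5. Cache: [lemon(c=1) kiwi(c=1) ant(c=1) jay(c=1) lime(c=2) berry(c=3) cat(c=5)]
  15. access berry: HIT, count now 4. Cache: [lemon(c=1) kiwi(c=1) ant(c=1) jay(c=1) lime(c=2) berry(c=4) cat(c=5)]
  16. access berry: HIT, count now 5. Cache: [lemon(c=1) kiwi(c=1) ant(c=1) jay(c=1) lime(c=2) cat(c=5) berry(c=5)]
  17. access berry: HIT, count now 6. Cache: [lemon(c=1) kiwi(c=1) ant(c=1) jay(c=1) lime(c=2) cat(c=5) berry(c=6)]
  18. access cat: HIT, count now 6. Cache: [lemon(c=1) kiwi(c=1) ant(c=1) jay(c=1) lime(c=2) berry(c=6) cat(c=6)]
  19. access berry: HIT, count now 7. Cache: [lemon(c=1) kiwi(c=1) ant(c=1) jay(c=1) lime(c=2) cat(c=6) berry(c=7)]
  20. access cat: HIT, count now 7. Cache: [lemon(c=1) kiwi(c=1) ant(c=1) jay(c=1) lime(c=2) berry(c=7) cat(c=7)]
  21. access berry: HIT, count now 8. Cache: [lemon(c=1) kiwi(c=1) ant(c=1) jay(c=1) lime(c=2) cat(c=7) berry(c=8)]
  22. access berry: HIT, count now 9. Cache: [lemon(c=1) kiwi(c=1) ant(c=1) jay(c=1) lime(c=2) cat(c=7) berry(c=9)]
  23. access berry: HIT, count now 10. Cache: [lemon(c=1) kiwi(c=1) ant(c=1) jay(c=1) lime(c=2) cat(c=7) berry(c=10)]
  24. access cat: HIT, count now 8. Cache: [lemon(c=1) kiwi(c=1) ant(c=1) jay(c=1) lime(c=2) cat(c=8) berry(c=10)]
  25. access cat: HIT, count now 9. Cache: [lemon(c=1) kiwi(c=1) ant(c=1) jay(c=1) lime(c=2) cat(c=9) berry(c=10)]
  26. access cat: HIT, count now 10. Cache: [lemon(c=1) kiwi(c=1) ant(c=1) jay(c=1) lime(c=2) berry(c=10) cat(c=10)]
  27. access cat: HIT, count now 11. Cache: [lemon(c=1) kiwi(c=1) ant(c=1) jay(c=1) lime(c=2) berry(c=10) cat(c=11)]
  28. access cat: HIT, count now 12. Cache: [lemon(c=1) kiwi(c=1) ant(c=1) jay(c=1) lime(c=2) berry(c=10) cat(c=12)]
  29. access berry: HIT, count now 11. Cache: [lemon(c=1) kiwi(c=1) ant(c=1) jay(c=1) lime(c=2) berry(c=11) cat(c=12)]
  30. access fox: MISS, evict lemon(c=1). Cache: [kiwi(c=1) ant(c=1) jay(c=1) fox(c=1) lime(c=2) berry(c=11) cat(c=12)]
Total: 22 hits, 8 misses, 1 evictions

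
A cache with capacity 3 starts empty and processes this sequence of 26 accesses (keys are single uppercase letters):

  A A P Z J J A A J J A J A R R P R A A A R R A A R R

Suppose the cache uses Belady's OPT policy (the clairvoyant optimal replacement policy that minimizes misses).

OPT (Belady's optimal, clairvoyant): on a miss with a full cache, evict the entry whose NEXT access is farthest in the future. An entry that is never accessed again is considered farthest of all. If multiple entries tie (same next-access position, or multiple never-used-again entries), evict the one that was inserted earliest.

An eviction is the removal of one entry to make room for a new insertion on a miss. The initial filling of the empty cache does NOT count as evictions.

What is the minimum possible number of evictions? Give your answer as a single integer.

OPT (Belady) simulation (capacity=3):
  1. access A: MISS. Cache: [A]
  2. access A: HIT. Next use of A: step 7. Cache: [A]
  3. access P: MISS. Cache: [A P]
  4. access Z: MISS. Cache: [A P Z]
  5. access J: MISS, evict Z (next use: never). Cache: [A P J]
  6. access J: HIT. Next use of J: step 9. Cache: [A P J]
  7. access A: HIT. Next use of A: step 8. Cache: [A P J]
  8. access A: HIT. Next use of A: step 11. Cache: [A P J]
  9. access J: HIT. Next use of J: step 10. Cache: [A P J]
  10. access J: HIT. Next use of J: step 12. Cache: [A P J]
  11. access A: HIT. Next use of A: step 13. Cache: [A P J]
  12. access J: HIT. Next use of J: never. Cache: [A P J]
  13. access A: HIT. Next use of A: step 18. Cache: [A P J]
  14. access R: MISS, evict J (next use: never). Cache: [A P R]
  15. access R: HIT. Next use of R: step 17. Cache: [A P R]
  16. access P: HIT. Next use of P: never. Cache: [A P R]
  17. access R: HIT. Next use of R: step 21. Cache: [A P R]
  18. access A: HIT. Next use of A: step 19. Cache: [A P R]
  19. access A: HIT. Next use of A: step 20. Cache: [A P R]
  20. access A: HIT. Next use of A: step 23. Cache: [A P R]
  21. access R: HIT. Next use of R: step 22. Cache: [A P R]
  22. access R: HIT. Next use of R: step 25. Cache: [A P R]
  23. access A: HIT. Next use of A: step 24. Cache: [A P R]
  24. access A: HIT. Next use of A: never. Cache: [A P R]
  25. access R: HIT. Next use of R: step 26. Cache: [A P R]
  26. access R: HIT. Next use of R: never. Cache: [A P R]
Total: 21 hits, 5 misses, 2 evictions

Answer: 2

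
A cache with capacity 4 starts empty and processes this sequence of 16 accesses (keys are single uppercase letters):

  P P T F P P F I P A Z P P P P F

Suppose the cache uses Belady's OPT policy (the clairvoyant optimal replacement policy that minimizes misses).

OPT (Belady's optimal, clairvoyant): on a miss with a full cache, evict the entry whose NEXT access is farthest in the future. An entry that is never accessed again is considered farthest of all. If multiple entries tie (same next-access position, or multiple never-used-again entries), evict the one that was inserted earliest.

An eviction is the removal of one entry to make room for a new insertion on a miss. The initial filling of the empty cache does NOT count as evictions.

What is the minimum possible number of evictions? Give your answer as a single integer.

Answer: 2

Derivation:
OPT (Belady) simulation (capacity=4):
  1. access P: MISS. Cache: [P]
  2. access P: HIT. Next use of P: step 5. Cache: [P]
  3. access T: MISS. Cache: [P T]
  4. access F: MISS. Cache: [P T F]
  5. access P: HIT. Next use of P: step 6. Cache: [P T F]
  6. access P: HIT. Next use of P: step 9. Cache: [P T F]
  7. access F: HIT. Next use of F: step 16. Cache: [P T F]
  8. access I: MISS. Cache: [P T F I]
  9. access P: HIT. Next use of P: step 12. Cache: [P T F I]
  10. access A: MISS, evict T (next use: never). Cache: [P F I A]
  11. access Z: MISS, evict I (next use: never). Cache: [P F A Z]
  12. access P: HIT. Next use of P: step 13. Cache: [P F A Z]
  13. access P: HIT. Next use of P: step 14. Cache: [P F A Z]
  14. access P: HIT. Next use of P: step 15. Cache: [P F A Z]
  15. access P: HIT. Next use of P: never. Cache: [P F A Z]
  16. access F: HIT. Next use of F: never. Cache: [P F A Z]
Total: 10 hits, 6 misses, 2 evictions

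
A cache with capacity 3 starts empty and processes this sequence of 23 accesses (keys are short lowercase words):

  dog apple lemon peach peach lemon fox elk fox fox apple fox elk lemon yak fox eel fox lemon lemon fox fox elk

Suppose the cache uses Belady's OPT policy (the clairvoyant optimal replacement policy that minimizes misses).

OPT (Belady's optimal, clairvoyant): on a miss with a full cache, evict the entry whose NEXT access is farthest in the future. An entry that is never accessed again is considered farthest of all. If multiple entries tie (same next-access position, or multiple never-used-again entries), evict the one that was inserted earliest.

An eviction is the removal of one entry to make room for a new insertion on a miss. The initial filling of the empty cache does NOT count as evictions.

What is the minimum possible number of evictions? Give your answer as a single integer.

OPT (Belady) simulation (capacity=3):
  1. access dog: MISS. Cache: [dog]
  2. access apple: MISS. Cache: [dog apple]
  3. access lemon: MISS. Cache: [dog apple lemon]
  4. access peach: MISS, evict dog (next use: never). Cache: [apple lemon peach]
  5. access peach: HIT. Next use of peach: never. Cache: [apple lemon peach]
  6. access lemon: HIT. Next use of lemon: step 14. Cache: [apple lemon peach]
  7. access fox: MISS, evict peach (next use: never). Cache: [apple lemon fox]
  8. access elk: MISS, evict lemon (next use: step 14). Cache: [apple fox elk]
  9. access fox: HIT. Next use of fox: step 10. Cache: [apple fox elk]
  10. access fox: HIT. Next use of fox: step 12. Cache: [apple fox elk]
  11. access apple: HIT. Next use of apple: never. Cache: [apple fox elk]
  12. access fox: HIT. Next use of fox: step 16. Cache: [apple fox elk]
  13. access elk: HIT. Next use of elk: step 23. Cache: [apple fox elk]
  14. access lemon: MISS, evict apple (next use: never). Cache: [fox elk lemon]
  15. access yak: MISS, evict elk (next use: step 23). Cache: [fox lemon yak]
  16. access fox: HIT. Next use of fox: step 18. Cache: [fox lemon yak]
  17. access eel: MISS, evict yak (next use: never). Cache: [fox lemon eel]
  18. access fox: HIT. Next use of fox: step 21. Cache: [fox lemon eel]
  19. access lemon: HIT. Next use of lemon: step 20. Cache: [fox lemon eel]
  20. access lemon: HIT. Next use of lemon: never. Cache: [fox lemon eel]
  21. access fox: HIT. Next use of fox: step 22. Cache: [fox lemon eel]
  22. access fox: HIT. Next use of fox: never. Cache: [fox lemon eel]
  23. access elk: MISS, evict fox (next use: never). Cache: [lemon eel elk]
Total: 13 hits, 10 misses, 7 evictions

Answer: 7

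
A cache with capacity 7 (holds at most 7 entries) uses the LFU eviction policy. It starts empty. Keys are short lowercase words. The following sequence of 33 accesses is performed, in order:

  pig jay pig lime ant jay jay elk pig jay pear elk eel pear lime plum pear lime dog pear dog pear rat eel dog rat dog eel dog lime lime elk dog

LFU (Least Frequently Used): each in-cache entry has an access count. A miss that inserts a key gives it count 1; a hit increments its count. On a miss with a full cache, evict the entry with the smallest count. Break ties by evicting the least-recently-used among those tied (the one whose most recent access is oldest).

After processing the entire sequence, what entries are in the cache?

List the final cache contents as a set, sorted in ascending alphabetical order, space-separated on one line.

Answer: dog eel elk jay lime pear pig

Derivation:
LFU simulation (capacity=7):
  1. access pig: MISS. Cache: [pig(c=1)]
  2. access jay: MISS. Cache: [pig(c=1) jay(c=1)]
  3. access pig: HIT, count now 2. Cache: [jay(c=1) pig(c=2)]
  4. access lime: MISS. Cache: [jay(c=1) lime(c=1) pig(c=2)]
  5. access ant: MISS. Cache: [jay(c=1) lime(c=1) ant(c=1) pig(c=2)]
  6. access jay: HIT, count now 2. Cache: [lime(c=1) ant(c=1) pig(c=2) jay(c=2)]
  7. access jay: HIT, count now 3. Cache: [lime(c=1) ant(c=1) pig(c=2) jay(c=3)]
  8. access elk: MISS. Cache: [lime(c=1) ant(c=1) elk(c=1) pig(c=2) jay(c=3)]
  9. access pig: HIT, count now 3. Cache: [lime(c=1) ant(c=1) elk(c=1) jay(c=3) pig(c=3)]
  10. access jay: HIT, count now 4. Cache: [lime(c=1) ant(c=1) elk(c=1) pig(c=3) jay(c=4)]
  11. access pear: MISS. Cache: [lime(c=1) ant(c=1) elk(c=1) pear(c=1) pig(c=3) jay(c=4)]
  12. access elk: HIT, count now 2. Cache: [lime(c=1) ant(c=1) pear(c=1) elk(c=2) pig(c=3) jay(c=4)]
  13. access eel: MISS. Cache: [lime(c=1) ant(c=1) pear(c=1) eel(c=1) elk(c=2) pig(c=3) jay(c=4)]
  14. access pear: HIT, count now 2. Cache: [lime(c=1) ant(c=1) eel(c=1) elk(c=2) pear(c=2) pig(c=3) jay(c=4)]
  15. access lime: HIT, count now 2. Cache: [ant(c=1) eel(c=1) elk(c=2) pear(c=2) lime(c=2) pig(c=3) jay(c=4)]
  16. access plum: MISS, evict ant(c=1). Cache: [eel(c=1) plum(c=1) elk(c=2) pear(c=2) lime(c=2) pig(c=3) jay(c=4)]
  17. access pear: HIT, count now 3. Cache: [eel(c=1) plum(c=1) elk(c=2) lime(c=2) pig(c=3) pear(c=3) jay(c=4)]
  18. access lime: HIT, count now 3. Cache: [eel(c=1) plum(c=1) elk(c=2) pig(c=3) pear(c=3) lime(c=3) jay(c=4)]
  19. access dog: MISS, evict eel(c=1). Cache: [plum(c=1) dog(c=1) elk(c=2) pig(c=3) pear(c=3) lime(c=3) jay(c=4)]
  20. access pear: HIT, count now 4. Cache: [plum(c=1) dog(c=1) elk(c=2) pig(c=3) lime(c=3) jay(c=4) pear(c=4)]
  21. access dog: HIT, count now 2. Cache: [plum(c=1) elk(c=2) dog(c=2) pig(c=3) lime(c=3) jay(c=4) pear(c=4)]
  22. access pear: HIT, count now 5. Cache: [plum(c=1) elk(c=2) dog(c=2) pig(c=3) lime(c=3) jay(c=4) pear(c=5)]
  23. access rat: MISS, evict plum(c=1). Cache: [rat(c=1) elk(c=2) dog(c=2) pig(c=3) lime(c=3) jay(c=4) pear(c=5)]
  24. access eel: MISS, evict rat(c=1). Cache: [eel(c=1) elk(c=2) dog(c=2) pig(c=3) lime(c=3) jay(c=4) pear(c=5)]
  25. access dog: HIT, count now 3. Cache: [eel(c=1) elk(c=2) pig(c=3) lime(c=3) dog(c=3) jay(c=4) pear(c=5)]
  26. access rat: MISS, evict eel(c=1). Cache: [rat(c=1) elk(c=2) pig(c=3) lime(c=3) dog(c=3) jay(c=4) pear(c=5)]
  27. access dog: HIT, count now 4. Cache: [rat(c=1) elk(c=2) pig(c=3) lime(c=3) jay(c=4) dog(c=4) pear(c=5)]
  28. access eel: MISS, evict rat(c=1). Cache: [eel(c=1) elk(c=2) pig(c=3) lime(c=3) jay(c=4) dog(c=4) pear(c=5)]
  29. access dog: HIT, count now 5. Cache: [eel(c=1) elk(c=2) pig(c=3) lime(c=3) jay(c=4) pear(c=5) dog(c=5)]
  30. access lime: HIT, count now 4. Cache: [eel(c=1) elk(c=2) pig(c=3) jay(c=4) lime(c=4) pear(c=5) dog(c=5)]
  31. access lime: HIT, count now 5. Cache: [eel(c=1) elk(c=2) pig(c=3) jay(c=4) pear(c=5) dog(c=5) lime(c=5)]
  32. access elk: HIT, count now 3. Cache: [eel(c=1) pig(c=3) elk(c=3) jay(c=4) pear(c=5) dog(c=5) lime(c=5)]
  33. access dog: HIT, count now 6. Cache: [eel(c=1) pig(c=3) elk(c=3) jay(c=4) pear(c=5) lime(c=5) dog(c=6)]
Total: 20 hits, 13 misses, 6 evictions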